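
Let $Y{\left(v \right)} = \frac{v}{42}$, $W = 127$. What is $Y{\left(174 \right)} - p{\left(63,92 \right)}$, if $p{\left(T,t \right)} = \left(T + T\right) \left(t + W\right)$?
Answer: $- \frac{193129}{7} \approx -27590.0$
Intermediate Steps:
$Y{\left(v \right)} = \frac{v}{42}$ ($Y{\left(v \right)} = v \frac{1}{42} = \frac{v}{42}$)
$p{\left(T,t \right)} = 2 T \left(127 + t\right)$ ($p{\left(T,t \right)} = \left(T + T\right) \left(t + 127\right) = 2 T \left(127 + t\right)$)
$Y{\left(174 \right)} - p{\left(63,92 \right)} = \frac{1}{42} \cdot 174 - 2 \cdot 63 \left(127 + 92\right) = \frac{29}{7} - 2 \cdot 63 \cdot 219 = \frac{29}{7} - 27594 = - \frac{193129}{7}$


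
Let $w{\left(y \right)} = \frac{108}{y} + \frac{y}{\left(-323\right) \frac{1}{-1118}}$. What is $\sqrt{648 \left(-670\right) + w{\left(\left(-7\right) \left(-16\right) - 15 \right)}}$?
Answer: $\frac{i \sqrt{425854486575434}}{31331} \approx 658.65 i$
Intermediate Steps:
$w{\left(y \right)} = \frac{108}{y} + \frac{1118 y}{323}$ ($w{\left(y \right)} = \frac{108}{y} + \frac{y}{\left(-323\right) \left(- \frac{1}{1118}\right)} = \frac{108}{y} + \frac{y}{\frac{323}{1118}} = \frac{108}{y} + y \frac{1118}{323} = \frac{108}{y} + \frac{1118 y}{323}$)
$\sqrt{648 \left(-670\right) + w{\left(\left(-7\right) \left(-16\right) - 15 \right)}} = \sqrt{648 \left(-670\right) + \left(\frac{108}{\left(-7\right) \left(-16\right) - 15} + \frac{1118 \left(\left(-7\right) \left(-16\right) - 15\right)}{323}\right)} = \sqrt{-434160 + \left(\frac{108}{112 - 15} + \frac{1118 \left(112 - 15\right)}{323}\right)} = \sqrt{-434160 + \left(\frac{108}{97} + \frac{1118}{323} \cdot 97\right)} = \sqrt{-434160 + \left(108 \cdot \frac{1}{97} + \frac{108446}{323}\right)} = \sqrt{-434160 + \left(\frac{108}{97} + \frac{108446}{323}\right)} = \sqrt{-434160 + \frac{10554146}{31331}} = \sqrt{- \frac{13592112814}{31331}} = \frac{i \sqrt{425854486575434}}{31331}$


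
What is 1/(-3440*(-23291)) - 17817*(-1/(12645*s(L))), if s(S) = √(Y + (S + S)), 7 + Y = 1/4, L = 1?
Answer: 1/80121040 - 11878*I*√19/80085 ≈ 1.2481e-8 - 0.6465*I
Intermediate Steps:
Y = -27/4 (Y = -7 + 1/4 = -7 + ¼ = -27/4 ≈ -6.7500)
s(S) = √(-27/4 + 2*S) (s(S) = √(-27/4 + (S + S)) = √(-27/4 + 2*S))
1/(-3440*(-23291)) - 17817*(-1/(12645*s(L))) = 1/(-3440*(-23291)) - 17817*(-2/(12645*√(-27 + 8*1))) = -1/3440*(-1/23291) - 17817*(-2/(12645*√(-27 + 8))) = 1/80121040 - 17817*2*I*√19/240255 = 1/80121040 - 11878*I*√19/80085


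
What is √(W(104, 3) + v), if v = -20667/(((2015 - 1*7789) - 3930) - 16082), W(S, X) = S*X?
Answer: 9*√2567744094/25786 ≈ 17.686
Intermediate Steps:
v = 20667/25786 (v = -20667/(((2015 - 7789) - 3930) - 16082) = -20667/((-5774 - 3930) - 16082) = -20667/(-9704 - 16082) = -20667/(-25786) = -20667*(-1/25786) = 20667/25786 ≈ 0.80148)
√(W(104, 3) + v) = √(104*3 + 20667/25786) = √(312 + 20667/25786) = √(8065899/25786) = 9*√2567744094/25786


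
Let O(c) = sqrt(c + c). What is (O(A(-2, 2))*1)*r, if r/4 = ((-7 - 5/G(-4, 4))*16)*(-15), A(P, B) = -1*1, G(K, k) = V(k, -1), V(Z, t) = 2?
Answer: 9120*I*sqrt(2) ≈ 12898.0*I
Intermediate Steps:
G(K, k) = 2
A(P, B) = -1
O(c) = sqrt(2)*sqrt(c) (O(c) = sqrt(2*c) = sqrt(2)*sqrt(c))
r = 9120 (r = 4*(((-7 - 5/2)*16)*(-15)) = 4*(-19/2*16*(-15)) = 4*(-152*(-15)) = 4*2280 = 9120)
(O(A(-2, 2))*1)*r = ((sqrt(2)*sqrt(-1))*1)*9120 = ((sqrt(2)*I)*1)*9120 = ((I*sqrt(2))*1)*9120 = (I*sqrt(2))*9120 = 9120*I*sqrt(2)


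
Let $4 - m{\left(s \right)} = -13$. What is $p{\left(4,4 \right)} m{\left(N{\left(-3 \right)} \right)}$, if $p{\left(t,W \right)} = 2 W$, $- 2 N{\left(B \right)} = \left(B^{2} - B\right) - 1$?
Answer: $136$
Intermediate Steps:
$N{\left(B \right)} = \frac{1}{2} + \frac{B}{2} - \frac{B^{2}}{2}$ ($N{\left(B \right)} = - \frac{\left(B^{2} - B\right) - 1}{2} = - \frac{-1 + B^{2} - B}{2} = \frac{1}{2} + \frac{B}{2} - \frac{B^{2}}{2}$)
$m{\left(s \right)} = 17$ ($m{\left(s \right)} = 4 - -13 = 4 + 13 = 17$)
$p{\left(4,4 \right)} m{\left(N{\left(-3 \right)} \right)} = 2 \cdot 4 \cdot 17 = 8 \cdot 17 = 136$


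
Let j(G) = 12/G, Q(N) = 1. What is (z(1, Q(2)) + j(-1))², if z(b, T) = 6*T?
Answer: 36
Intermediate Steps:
(z(1, Q(2)) + j(-1))² = (6*1 + 12/(-1))² = (6 + 12*(-1))² = (6 - 12)² = (-6)² = 36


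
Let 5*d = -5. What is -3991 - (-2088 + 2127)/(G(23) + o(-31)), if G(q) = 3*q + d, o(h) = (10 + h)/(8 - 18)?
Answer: -2798081/701 ≈ -3991.6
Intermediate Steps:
d = -1 (d = (⅕)*(-5) = -1)
o(h) = -1 - h/10 (o(h) = (10 + h)/(-10) = (10 + h)*(-⅒) = -1 - h/10)
G(q) = -1 + 3*q (G(q) = 3*q - 1 = -1 + 3*q)
-3991 - (-2088 + 2127)/(G(23) + o(-31)) = -3991 - (-2088 + 2127)/((-1 + 3*23) + (-1 - ⅒*(-31))) = -3991 - 39/((-1 + 69) + (-1 + 31/10)) = -3991 - 39/(68 + 21/10) = -3991 - 39/701/10 = -3991 - 39*10/701 = -3991 - 1*390/701 = -3991 - 390/701 = -2798081/701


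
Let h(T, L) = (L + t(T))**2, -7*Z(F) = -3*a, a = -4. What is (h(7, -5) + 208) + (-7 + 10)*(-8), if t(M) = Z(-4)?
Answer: 11225/49 ≈ 229.08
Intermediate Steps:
Z(F) = -12/7 (Z(F) = -(-3)*(-4)/7 = -1/7*12 = -12/7)
t(M) = -12/7
h(T, L) = (-12/7 + L)**2 (h(T, L) = (L - 12/7)**2 = (-12/7 + L)**2)
(h(7, -5) + 208) + (-7 + 10)*(-8) = ((-12 + 7*(-5))**2/49 + 208) + (-7 + 10)*(-8) = ((-12 - 35)**2/49 + 208) + 3*(-8) = ((1/49)*(-47)**2 + 208) - 24 = ((1/49)*2209 + 208) - 24 = (2209/49 + 208) - 24 = 12401/49 - 24 = 11225/49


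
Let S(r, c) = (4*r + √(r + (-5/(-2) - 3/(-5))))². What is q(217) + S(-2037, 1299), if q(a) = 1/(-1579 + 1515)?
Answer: 21244118427/320 - 350364*I*√110/5 ≈ 6.6388e+7 - 7.3493e+5*I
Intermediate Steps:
S(r, c) = (√(31/10 + r) + 4*r)² (S(r, c) = (4*r + √(r + (-5*(-½) - 3*(-⅕))))² = (4*r + √(r + (5/2 + ⅗)))² = (4*r + √(r + 31/10))² = (4*r + √(31/10 + r))² = (√(31/10 + r) + 4*r)²)
q(a) = -1/64 (q(a) = 1/(-64) = -1/64)
q(217) + S(-2037, 1299) = -1/64 + (√(31 + 10*(-2037)) + 4*(-2037)*√10)²/10 = -1/64 + (√(31 - 20370) - 8148*√10)²/10 = -1/64 + (√(-20339) - 8148*√10)²/10 = -1/64 + (43*I*√11 - 8148*√10)²/10 = -1/64 + (-8148*√10 + 43*I*√11)²/10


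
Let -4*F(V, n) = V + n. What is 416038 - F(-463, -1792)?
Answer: 1661897/4 ≈ 4.1547e+5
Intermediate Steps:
F(V, n) = -V/4 - n/4 (F(V, n) = -(V + n)/4 = -V/4 - n/4)
416038 - F(-463, -1792) = 416038 - (-1/4*(-463) - 1/4*(-1792)) = 416038 - (463/4 + 448) = 416038 - 1*2255/4 = 416038 - 2255/4 = 1661897/4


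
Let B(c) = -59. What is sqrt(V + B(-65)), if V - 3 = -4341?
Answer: I*sqrt(4397) ≈ 66.31*I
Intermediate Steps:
V = -4338 (V = 3 - 4341 = -4338)
sqrt(V + B(-65)) = sqrt(-4338 - 59) = sqrt(-4397) = I*sqrt(4397)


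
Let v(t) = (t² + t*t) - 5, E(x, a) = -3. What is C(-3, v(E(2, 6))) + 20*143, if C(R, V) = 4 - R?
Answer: 2867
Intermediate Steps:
v(t) = -5 + 2*t² (v(t) = (t² + t²) - 5 = 2*t² - 5 = -5 + 2*t²)
C(-3, v(E(2, 6))) + 20*143 = (4 - 1*(-3)) + 20*143 = (4 + 3) + 2860 = 7 + 2860 = 2867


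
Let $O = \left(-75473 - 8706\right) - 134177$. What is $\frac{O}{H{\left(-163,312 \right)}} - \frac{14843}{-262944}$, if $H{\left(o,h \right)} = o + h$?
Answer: $- \frac{57413188457}{39178656} \approx -1465.4$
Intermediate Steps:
$O = -218356$ ($O = -84179 - 134177 = -218356$)
$H{\left(o,h \right)} = h + o$
$\frac{O}{H{\left(-163,312 \right)}} - \frac{14843}{-262944} = - \frac{218356}{312 - 163} - \frac{14843}{-262944} = - \frac{218356}{149} - - \frac{14843}{262944} = \left(-218356\right) \frac{1}{149} + \frac{14843}{262944} = - \frac{218356}{149} + \frac{14843}{262944} = - \frac{57413188457}{39178656}$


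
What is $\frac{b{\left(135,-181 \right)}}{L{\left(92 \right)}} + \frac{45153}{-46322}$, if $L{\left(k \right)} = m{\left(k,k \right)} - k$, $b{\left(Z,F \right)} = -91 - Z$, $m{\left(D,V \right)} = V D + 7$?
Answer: $- \frac{20463461}{20428002} \approx -1.0017$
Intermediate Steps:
$m{\left(D,V \right)} = 7 + D V$ ($m{\left(D,V \right)} = D V + 7 = 7 + D V$)
$L{\left(k \right)} = 7 + k^{2} - k$ ($L{\left(k \right)} = \left(7 + k k\right) - k = \left(7 + k^{2}\right) - k = 7 + k^{2} - k$)
$\frac{b{\left(135,-181 \right)}}{L{\left(92 \right)}} + \frac{45153}{-46322} = \frac{-91 - 135}{7 + 92^{2} - 92} + \frac{45153}{-46322} = \frac{-91 - 135}{7 + 8464 - 92} + 45153 \left(- \frac{1}{46322}\right) = - \frac{226}{8379} - \frac{45153}{46322} = - \frac{20463461}{20428002}$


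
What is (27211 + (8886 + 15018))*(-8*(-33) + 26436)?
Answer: 1364770500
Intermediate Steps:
(27211 + (8886 + 15018))*(-8*(-33) + 26436) = (27211 + 23904)*(264 + 26436) = 51115*26700 = 1364770500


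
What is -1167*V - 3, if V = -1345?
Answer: 1569612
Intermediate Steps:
-1167*V - 3 = -1167*(-1345) - 3 = 1569615 - 3 = 1569612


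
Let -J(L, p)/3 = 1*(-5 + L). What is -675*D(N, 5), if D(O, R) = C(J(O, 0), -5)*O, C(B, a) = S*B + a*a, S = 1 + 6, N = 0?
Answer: 0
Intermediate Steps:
J(L, p) = 15 - 3*L (J(L, p) = -3*(-5 + L) = 15 - 3*L)
S = 7
C(B, a) = a² + 7*B (C(B, a) = 7*B + a*a = 7*B + a² = a² + 7*B)
D(O, R) = O*(130 - 21*O) (D(O, R) = ((-5)² + 7*(15 - 3*O))*O = (25 + (105 - 21*O))*O = (130 - 21*O)*O = O*(130 - 21*O))
-675*D(N, 5) = -0*(130 - 21*0) = -0*(130 + 0) = -0*130 = -675*0 = 0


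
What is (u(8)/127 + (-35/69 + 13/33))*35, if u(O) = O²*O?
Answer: 13219010/96393 ≈ 137.14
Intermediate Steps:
u(O) = O³
(u(8)/127 + (-35/69 + 13/33))*35 = (8³/127 + (-35/69 + 13/33))*35 = (512*(1/127) + (-35*1/69 + 13*(1/33)))*35 = (512/127 + (-35/69 + 13/33))*35 = (512/127 - 86/759)*35 = (377686/96393)*35 = 13219010/96393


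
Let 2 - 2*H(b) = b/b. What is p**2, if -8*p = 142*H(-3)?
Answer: 5041/64 ≈ 78.766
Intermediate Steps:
H(b) = 1/2 (H(b) = 1 - b/(2*b) = 1 - 1/2*1 = 1 - 1/2 = 1/2)
p = -71/8 (p = -71/(4*2) = -1/8*71 = -71/8 ≈ -8.8750)
p**2 = (-71/8)**2 = 5041/64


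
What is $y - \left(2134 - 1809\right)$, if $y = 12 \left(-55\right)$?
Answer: $-985$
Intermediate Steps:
$y = -660$
$y - \left(2134 - 1809\right) = -660 - \left(2134 - 1809\right) = -660 - 325 = -985$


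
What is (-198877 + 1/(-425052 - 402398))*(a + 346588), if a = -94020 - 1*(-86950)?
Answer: -27935672374220109/413725 ≈ -6.7522e+10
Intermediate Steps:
a = -7070 (a = -94020 + 86950 = -7070)
(-198877 + 1/(-425052 - 402398))*(a + 346588) = (-198877 + 1/(-425052 - 402398))*(-7070 + 346588) = (-198877 + 1/(-827450))*339518 = (-198877 - 1/827450)*339518 = -164560773651/827450*339518 = -27935672374220109/413725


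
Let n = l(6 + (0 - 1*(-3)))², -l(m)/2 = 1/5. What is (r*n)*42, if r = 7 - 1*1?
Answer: 1008/25 ≈ 40.320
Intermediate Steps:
l(m) = -⅖ (l(m) = -2/5 = -2*⅕ = -⅖)
r = 6 (r = 7 - 1 = 6)
n = 4/25 (n = (-⅖)² = 4/25 ≈ 0.16000)
(r*n)*42 = (6*(4/25))*42 = (24/25)*42 = 1008/25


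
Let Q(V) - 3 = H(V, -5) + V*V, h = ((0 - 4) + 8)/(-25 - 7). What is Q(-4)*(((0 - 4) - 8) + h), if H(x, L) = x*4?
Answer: -291/8 ≈ -36.375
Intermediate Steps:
h = -⅛ (h = (-4 + 8)/(-32) = 4*(-1/32) = -⅛ ≈ -0.12500)
H(x, L) = 4*x
Q(V) = 3 + V² + 4*V (Q(V) = 3 + (4*V + V*V) = 3 + (4*V + V²) = 3 + (V² + 4*V) = 3 + V² + 4*V)
Q(-4)*(((0 - 4) - 8) + h) = (3 + (-4)² + 4*(-4))*(((0 - 4) - 8) - ⅛) = (3 + 16 - 16)*((-4 - 8) - ⅛) = 3*(-12 - ⅛) = 3*(-97/8) = -291/8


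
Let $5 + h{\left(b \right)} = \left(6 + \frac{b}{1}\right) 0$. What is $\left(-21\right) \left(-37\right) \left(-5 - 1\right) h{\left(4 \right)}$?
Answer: $23310$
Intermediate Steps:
$h{\left(b \right)} = -5$ ($h{\left(b \right)} = -5 + \left(6 + \frac{b}{1}\right) 0 = -5 + \left(6 + b 1\right) 0 = -5 + \left(6 + b\right) 0 = -5 + 0 = -5$)
$\left(-21\right) \left(-37\right) \left(-5 - 1\right) h{\left(4 \right)} = \left(-21\right) \left(-37\right) \left(-5 - 1\right) \left(-5\right) = 777 \left(\left(-6\right) \left(-5\right)\right) = 777 \cdot 30 = 23310$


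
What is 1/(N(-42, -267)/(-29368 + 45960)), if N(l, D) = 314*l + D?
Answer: -16592/13455 ≈ -1.2331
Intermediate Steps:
N(l, D) = D + 314*l
1/(N(-42, -267)/(-29368 + 45960)) = 1/((-267 + 314*(-42))/(-29368 + 45960)) = 1/((-267 - 13188)/16592) = 1/(-13455*1/16592) = 1/(-13455/16592) = -16592/13455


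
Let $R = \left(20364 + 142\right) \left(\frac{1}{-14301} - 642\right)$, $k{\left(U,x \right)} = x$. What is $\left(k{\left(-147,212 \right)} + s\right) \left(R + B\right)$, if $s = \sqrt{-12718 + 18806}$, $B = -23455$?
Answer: $- \frac{39984471769556}{14301} - \frac{377211997826 \sqrt{1522}}{14301} \approx -3.8249 \cdot 10^{9}$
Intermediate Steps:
$s = 2 \sqrt{1522}$ ($s = \sqrt{6088} = 2 \sqrt{1522} \approx 78.026$)
$R = - \frac{188270568958}{14301}$ ($R = 20506 \left(- \frac{1}{14301} - 642\right) = 20506 \left(- \frac{9181243}{14301}\right) = - \frac{188270568958}{14301} \approx -1.3165 \cdot 10^{7}$)
$\left(k{\left(-147,212 \right)} + s\right) \left(R + B\right) = \left(212 + 2 \sqrt{1522}\right) \left(- \frac{188270568958}{14301} - 23455\right) = \left(212 + 2 \sqrt{1522}\right) \left(- \frac{188605998913}{14301}\right) = - \frac{39984471769556}{14301} - \frac{377211997826 \sqrt{1522}}{14301}$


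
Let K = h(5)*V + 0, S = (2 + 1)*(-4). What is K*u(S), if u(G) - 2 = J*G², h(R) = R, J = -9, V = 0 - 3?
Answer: 19410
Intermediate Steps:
V = -3
S = -12 (S = 3*(-4) = -12)
K = -15 (K = 5*(-3) + 0 = -15 + 0 = -15)
u(G) = 2 - 9*G²
K*u(S) = -15*(2 - 9*(-12)²) = -15*(2 - 9*144) = -15*(2 - 1296) = -15*(-1294) = 19410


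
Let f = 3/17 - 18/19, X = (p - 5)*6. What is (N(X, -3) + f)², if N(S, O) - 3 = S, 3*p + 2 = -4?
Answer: 165019716/104329 ≈ 1581.7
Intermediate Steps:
p = -2 (p = -⅔ + (⅓)*(-4) = -⅔ - 4/3 = -2)
X = -42 (X = (-2 - 5)*6 = -7*6 = -42)
f = -249/323 (f = 3*(1/17) - 18*1/19 = 3/17 - 18/19 = -249/323 ≈ -0.77090)
N(S, O) = 3 + S
(N(X, -3) + f)² = ((3 - 42) - 249/323)² = (-39 - 249/323)² = (-12846/323)² = 165019716/104329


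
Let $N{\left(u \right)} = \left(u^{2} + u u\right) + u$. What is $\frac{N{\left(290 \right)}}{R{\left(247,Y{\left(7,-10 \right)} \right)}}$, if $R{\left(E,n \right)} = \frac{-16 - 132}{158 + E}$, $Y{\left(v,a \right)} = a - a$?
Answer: $- \frac{34119225}{74} \approx -4.6107 \cdot 10^{5}$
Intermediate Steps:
$Y{\left(v,a \right)} = 0$
$N{\left(u \right)} = u + 2 u^{2}$ ($N{\left(u \right)} = \left(u^{2} + u^{2}\right) + u = 2 u^{2} + u = u + 2 u^{2}$)
$R{\left(E,n \right)} = - \frac{148}{158 + E}$
$\frac{N{\left(290 \right)}}{R{\left(247,Y{\left(7,-10 \right)} \right)}} = \frac{290 \left(1 + 2 \cdot 290\right)}{\left(-148\right) \frac{1}{158 + 247}} = \frac{290 \left(1 + 580\right)}{\left(-148\right) \frac{1}{405}} = \frac{290 \cdot 581}{\left(-148\right) \frac{1}{405}} = \frac{168490}{- \frac{148}{405}} = 168490 \left(- \frac{405}{148}\right) = - \frac{34119225}{74}$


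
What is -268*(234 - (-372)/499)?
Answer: -31392984/499 ≈ -62912.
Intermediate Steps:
-268*(234 - (-372)/499) = -268*(234 - 1*(-372/499)) = -268*(234 + 372/499) = -268*117138/499 = -31392984/499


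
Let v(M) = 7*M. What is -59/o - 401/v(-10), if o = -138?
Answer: 14867/2415 ≈ 6.1561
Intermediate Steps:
-59/o - 401/v(-10) = -59/(-138) - 401/(7*(-10)) = -59*(-1/138) - 401/(-70) = 59/138 - 401*(-1/70) = 59/138 + 401/70 = 14867/2415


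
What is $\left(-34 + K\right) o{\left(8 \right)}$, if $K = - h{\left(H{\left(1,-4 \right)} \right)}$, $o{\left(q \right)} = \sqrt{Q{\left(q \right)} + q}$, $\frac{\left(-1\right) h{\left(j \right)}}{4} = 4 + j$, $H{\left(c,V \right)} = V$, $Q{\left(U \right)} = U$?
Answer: $-136$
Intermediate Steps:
$h{\left(j \right)} = -16 - 4 j$ ($h{\left(j \right)} = - 4 \left(4 + j\right) = -16 - 4 j$)
$o{\left(q \right)} = \sqrt{2} \sqrt{q}$ ($o{\left(q \right)} = \sqrt{q + q} = \sqrt{2 q} = \sqrt{2} \sqrt{q}$)
$K = 0$ ($K = - (-16 - -16) = - (-16 + 16) = \left(-1\right) 0 = 0$)
$\left(-34 + K\right) o{\left(8 \right)} = \left(-34 + 0\right) \sqrt{2} \sqrt{8} = - 34 \sqrt{2} \cdot 2 \sqrt{2} = \left(-34\right) 4 = -136$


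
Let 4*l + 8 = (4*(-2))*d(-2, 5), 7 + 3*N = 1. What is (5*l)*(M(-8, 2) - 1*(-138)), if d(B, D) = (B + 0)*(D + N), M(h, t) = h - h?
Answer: 6900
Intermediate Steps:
N = -2 (N = -7/3 + (1/3)*1 = -7/3 + 1/3 = -2)
M(h, t) = 0
d(B, D) = B*(-2 + D) (d(B, D) = (B + 0)*(D - 2) = B*(-2 + D))
l = 10 (l = -2 + ((4*(-2))*(-2*(-2 + 5)))/4 = -2 + (-(-16)*3)/4 = -2 + (-8*(-6))/4 = -2 + (1/4)*48 = -2 + 12 = 10)
(5*l)*(M(-8, 2) - 1*(-138)) = (5*10)*(0 - 1*(-138)) = 50*(0 + 138) = 50*138 = 6900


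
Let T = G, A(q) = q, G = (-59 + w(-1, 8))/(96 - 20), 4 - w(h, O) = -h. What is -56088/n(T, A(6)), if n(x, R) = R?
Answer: -9348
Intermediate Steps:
w(h, O) = 4 + h (w(h, O) = 4 - (-1)*h = 4 + h)
G = -14/19 (G = (-59 + (4 - 1))/(96 - 20) = (-59 + 3)/76 = -56*1/76 = -14/19 ≈ -0.73684)
T = -14/19 ≈ -0.73684
-56088/n(T, A(6)) = -56088/6 = -56088*⅙ = -9348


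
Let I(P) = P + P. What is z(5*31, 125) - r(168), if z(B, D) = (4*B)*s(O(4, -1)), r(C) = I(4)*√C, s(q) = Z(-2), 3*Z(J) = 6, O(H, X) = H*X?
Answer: 1240 - 16*√42 ≈ 1136.3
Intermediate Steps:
Z(J) = 2 (Z(J) = (⅓)*6 = 2)
s(q) = 2
I(P) = 2*P
r(C) = 8*√C (r(C) = (2*4)*√C = 8*√C)
z(B, D) = 8*B (z(B, D) = (4*B)*2 = 8*B)
z(5*31, 125) - r(168) = 8*(5*31) - 8*√168 = 8*155 - 8*2*√42 = 1240 - 16*√42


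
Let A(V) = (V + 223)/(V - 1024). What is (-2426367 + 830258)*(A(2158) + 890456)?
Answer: -1611718124023865/1134 ≈ -1.4213e+12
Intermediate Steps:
A(V) = (223 + V)/(-1024 + V)
(-2426367 + 830258)*(A(2158) + 890456) = (-2426367 + 830258)*((223 + 2158)/(-1024 + 2158) + 890456) = -1596109*(2381/1134 + 890456) = -1596109*1009779485/1134 = -1611718124023865/1134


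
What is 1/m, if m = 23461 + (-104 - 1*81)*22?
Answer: 1/19391 ≈ 5.1570e-5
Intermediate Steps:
m = 19391 (m = 23461 + (-104 - 81)*22 = 23461 - 185*22 = 23461 - 4070 = 19391)
1/m = 1/19391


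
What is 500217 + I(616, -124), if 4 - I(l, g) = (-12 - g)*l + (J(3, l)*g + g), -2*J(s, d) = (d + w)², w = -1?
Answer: -23018597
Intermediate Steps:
J(s, d) = -(-1 + d)²/2 (J(s, d) = -(d - 1)²/2 = -(-1 + d)²/2)
I(l, g) = 4 - g + g*(-1 + l)²/2 - l*(-12 - g) (I(l, g) = 4 - ((-12 - g)*l + ((-(-1 + l)²/2)*g + g)) = 4 - (l*(-12 - g) + (-g*(-1 + l)²/2 + g)) = 4 - (l*(-12 - g) + (g - g*(-1 + l)²/2)) = 4 - (g + l*(-12 - g) - g*(-1 + l)²/2) = 4 + (-g + g*(-1 + l)²/2 - l*(-12 - g)) = 4 - g + g*(-1 + l)²/2 - l*(-12 - g))
500217 + I(616, -124) = 500217 + (4 + 12*616 - ½*(-124) + (½)*(-124)*616²) = 500217 + (4 + 7392 + 62 + (½)*(-124)*379456) = 500217 + (4 + 7392 + 62 - 23526272) = 500217 - 23518814 = -23018597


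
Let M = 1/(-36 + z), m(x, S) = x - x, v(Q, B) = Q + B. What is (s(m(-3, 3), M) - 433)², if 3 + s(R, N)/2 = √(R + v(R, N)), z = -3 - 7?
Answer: (10097 - I*√46)²/529 ≈ 1.9272e+5 - 258.91*I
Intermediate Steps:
v(Q, B) = B + Q
z = -10
m(x, S) = 0
M = -1/46 (M = 1/(-36 - 10) = 1/(-46) = -1/46 ≈ -0.021739)
s(R, N) = -6 + 2*√(N + 2*R) (s(R, N) = -6 + 2*√(R + (N + R)) = -6 + 2*√(N + 2*R))
(s(m(-3, 3), M) - 433)² = ((-6 + 2*√(-1/46 + 2*0)) - 433)² = ((-6 + 2*√(-1/46 + 0)) - 433)² = ((-6 + 2*√(-1/46)) - 433)² = ((-6 + 2*(I*√46/46)) - 433)² = ((-6 + I*√46/23) - 433)² = (-439 + I*√46/23)²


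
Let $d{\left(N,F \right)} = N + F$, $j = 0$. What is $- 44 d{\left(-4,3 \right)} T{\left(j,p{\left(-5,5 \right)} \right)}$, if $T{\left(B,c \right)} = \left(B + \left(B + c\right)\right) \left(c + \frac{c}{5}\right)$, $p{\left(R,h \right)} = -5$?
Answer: $1320$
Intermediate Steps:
$d{\left(N,F \right)} = F + N$
$T{\left(B,c \right)} = \frac{6 c \left(c + 2 B\right)}{5}$ ($T{\left(B,c \right)} = \left(c + 2 B\right) \left(c + c \frac{1}{5}\right) = \left(c + 2 B\right) \left(c + \frac{c}{5}\right) = \left(c + 2 B\right) \frac{6 c}{5} = \frac{6 c \left(c + 2 B\right)}{5}$)
$- 44 d{\left(-4,3 \right)} T{\left(j,p{\left(-5,5 \right)} \right)} = - 44 \left(3 - 4\right) \frac{6}{5} \left(-5\right) \left(-5 + 2 \cdot 0\right) = \left(-44\right) \left(-1\right) \frac{6}{5} \left(-5\right) \left(-5 + 0\right) = 44 \cdot \frac{6}{5} \left(-5\right) \left(-5\right) = 44 \cdot 30 = 1320$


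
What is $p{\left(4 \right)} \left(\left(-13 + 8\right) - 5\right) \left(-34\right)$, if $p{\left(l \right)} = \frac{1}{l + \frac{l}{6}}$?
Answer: $\frac{510}{7} \approx 72.857$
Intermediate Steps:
$p{\left(l \right)} = \frac{6}{7 l}$ ($p{\left(l \right)} = \frac{1}{l + l \frac{1}{6}} = \frac{1}{l + \frac{l}{6}} = \frac{1}{\frac{7}{6} l} = \frac{6}{7 l}$)
$p{\left(4 \right)} \left(\left(-13 + 8\right) - 5\right) \left(-34\right) = \frac{6}{7 \cdot 4} \left(\left(-13 + 8\right) - 5\right) \left(-34\right) = \frac{6}{7} \cdot \frac{1}{4} \left(-5 - 5\right) \left(-34\right) = \frac{3}{14} \left(-10\right) \left(-34\right) = \left(- \frac{15}{7}\right) \left(-34\right) = \frac{510}{7}$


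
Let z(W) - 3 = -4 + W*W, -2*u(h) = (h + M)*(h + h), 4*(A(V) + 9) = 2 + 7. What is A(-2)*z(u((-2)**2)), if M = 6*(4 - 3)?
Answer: -43173/4 ≈ -10793.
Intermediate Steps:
M = 6 (M = 6*1 = 6)
A(V) = -27/4 (A(V) = -9 + (2 + 7)/4 = -9 + (1/4)*9 = -9 + 9/4 = -27/4)
u(h) = -h*(6 + h) (u(h) = -(h + 6)*(h + h)/2 = -(6 + h)*2*h/2 = -h*(6 + h))
z(W) = -1 + W**2 (z(W) = 3 + (-4 + W*W) = 3 + (-4 + W**2) = -1 + W**2)
A(-2)*z(u((-2)**2)) = -27*(-1 + (-1*(-2)**2*(6 + (-2)**2))**2)/4 = -27*(-1 + (-1*4*(6 + 4))**2)/4 = -27*(-1 + (-1*4*10)**2)/4 = -27*(-1 + (-40)**2)/4 = -27*(-1 + 1600)/4 = -27/4*1599 = -43173/4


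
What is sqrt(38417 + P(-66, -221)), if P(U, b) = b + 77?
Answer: sqrt(38273) ≈ 195.63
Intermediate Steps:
P(U, b) = 77 + b
sqrt(38417 + P(-66, -221)) = sqrt(38417 + (77 - 221)) = sqrt(38417 - 144) = sqrt(38273)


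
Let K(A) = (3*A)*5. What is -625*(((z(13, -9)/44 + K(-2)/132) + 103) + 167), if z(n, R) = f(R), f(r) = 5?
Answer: -7421875/44 ≈ -1.6868e+5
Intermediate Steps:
z(n, R) = 5
K(A) = 15*A
-625*(((z(13, -9)/44 + K(-2)/132) + 103) + 167) = -625*(((5/44 + (15*(-2))/132) + 103) + 167) = -625*(((5*(1/44) - 30*1/132) + 103) + 167) = -625*(((5/44 - 5/22) + 103) + 167) = -625*((-5/44 + 103) + 167) = -625*(4527/44 + 167) = -625*11875/44 = -7421875/44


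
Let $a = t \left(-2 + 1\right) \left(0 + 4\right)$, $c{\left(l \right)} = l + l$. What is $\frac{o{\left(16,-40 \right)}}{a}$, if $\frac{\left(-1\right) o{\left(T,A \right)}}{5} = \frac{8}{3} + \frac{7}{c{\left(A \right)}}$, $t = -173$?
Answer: $- \frac{619}{33216} \approx -0.018636$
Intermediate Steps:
$c{\left(l \right)} = 2 l$
$o{\left(T,A \right)} = - \frac{40}{3} - \frac{35}{2 A}$ ($o{\left(T,A \right)} = - 5 \left(\frac{8}{3} + \frac{7}{2 A}\right) = - \frac{40}{3} - \frac{35}{2 A}$)
$a = 692$ ($a = - 173 \left(-2 + 1\right) \left(0 + 4\right) = - 173 \left(\left(-1\right) 4\right) = \left(-173\right) \left(-4\right) = 692$)
$\frac{o{\left(16,-40 \right)}}{a} = \frac{\frac{5}{6} \frac{1}{-40} \left(-21 - -640\right)}{692} = \frac{5}{6} \left(- \frac{1}{40}\right) \left(-21 + 640\right) \frac{1}{692} = \frac{5}{6} \left(- \frac{1}{40}\right) 619 \cdot \frac{1}{692} = \left(- \frac{619}{48}\right) \frac{1}{692} = - \frac{619}{33216}$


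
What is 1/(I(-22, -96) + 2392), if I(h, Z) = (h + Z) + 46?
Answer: 1/2320 ≈ 0.00043103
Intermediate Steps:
I(h, Z) = 46 + Z + h (I(h, Z) = (Z + h) + 46 = 46 + Z + h)
1/(I(-22, -96) + 2392) = 1/((46 - 96 - 22) + 2392) = 1/(-72 + 2392) = 1/2320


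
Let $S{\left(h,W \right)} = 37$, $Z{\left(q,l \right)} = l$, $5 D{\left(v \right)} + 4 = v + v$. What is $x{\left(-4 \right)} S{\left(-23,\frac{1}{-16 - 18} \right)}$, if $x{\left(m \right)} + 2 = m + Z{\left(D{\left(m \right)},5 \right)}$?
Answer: $-37$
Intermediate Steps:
$D{\left(v \right)} = - \frac{4}{5} + \frac{2 v}{5}$ ($D{\left(v \right)} = - \frac{4}{5} + \frac{v + v}{5} = - \frac{4}{5} + \frac{2 v}{5}$)
$x{\left(m \right)} = 3 + m$ ($x{\left(m \right)} = -2 + \left(m + 5\right) = -2 + \left(5 + m\right) = 3 + m$)
$x{\left(-4 \right)} S{\left(-23,\frac{1}{-16 - 18} \right)} = \left(3 - 4\right) 37 = \left(-1\right) 37 = -37$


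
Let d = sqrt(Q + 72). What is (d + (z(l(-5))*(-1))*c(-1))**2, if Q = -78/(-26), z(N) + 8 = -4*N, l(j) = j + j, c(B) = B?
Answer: 1099 + 320*sqrt(3) ≈ 1653.3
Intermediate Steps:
l(j) = 2*j
z(N) = -8 - 4*N
Q = 3 (Q = -78*(-1/26) = 3)
d = 5*sqrt(3) (d = sqrt(3 + 72) = sqrt(75) = 5*sqrt(3) ≈ 8.6602)
(d + (z(l(-5))*(-1))*c(-1))**2 = (5*sqrt(3) + ((-8 - 8*(-5))*(-1))*(-1))**2 = (5*sqrt(3) + ((-8 - 4*(-10))*(-1))*(-1))**2 = (5*sqrt(3) + ((-8 + 40)*(-1))*(-1))**2 = (5*sqrt(3) + (32*(-1))*(-1))**2 = (5*sqrt(3) - 32*(-1))**2 = (5*sqrt(3) + 32)**2 = (32 + 5*sqrt(3))**2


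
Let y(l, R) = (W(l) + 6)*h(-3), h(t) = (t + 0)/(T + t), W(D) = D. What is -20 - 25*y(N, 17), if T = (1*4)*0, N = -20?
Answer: 330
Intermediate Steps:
T = 0 (T = 4*0 = 0)
h(t) = 1 (h(t) = (t + 0)/(0 + t) = t/t = 1)
y(l, R) = 6 + l (y(l, R) = (l + 6)*1 = (6 + l)*1 = 6 + l)
-20 - 25*y(N, 17) = -20 - 25*(6 - 20) = -20 - 25*(-14) = -20 + 350 = 330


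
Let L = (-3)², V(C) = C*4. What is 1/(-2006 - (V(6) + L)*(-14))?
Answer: -1/1544 ≈ -0.00064767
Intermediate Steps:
V(C) = 4*C
L = 9
1/(-2006 - (V(6) + L)*(-14)) = 1/(-2006 - (4*6 + 9)*(-14)) = 1/(-2006 - (24 + 9)*(-14)) = 1/(-2006 - 33*(-14)) = 1/(-2006 - 1*(-462)) = 1/(-2006 + 462) = 1/(-1544) = -1/1544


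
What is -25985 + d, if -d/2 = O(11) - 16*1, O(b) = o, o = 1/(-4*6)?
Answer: -311435/12 ≈ -25953.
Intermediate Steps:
o = -1/24 (o = 1/(-24) = -1/24 ≈ -0.041667)
O(b) = -1/24
d = 385/12 (d = -2*(-1/24 - 16*1) = -2*(-1/24 - 16) = -2*(-385/24) = 385/12 ≈ 32.083)
-25985 + d = -25985 + 385/12 = -311435/12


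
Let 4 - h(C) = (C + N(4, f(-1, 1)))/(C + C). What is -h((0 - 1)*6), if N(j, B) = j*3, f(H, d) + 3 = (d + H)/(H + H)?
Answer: -9/2 ≈ -4.5000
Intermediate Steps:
f(H, d) = -3 + (H + d)/(2*H) (f(H, d) = -3 + (d + H)/(H + H) = -3 + (H + d)/((2*H)) = -3 + (H + d)*(1/(2*H)) = -3 + (H + d)/(2*H))
N(j, B) = 3*j
h(C) = 4 - (12 + C)/(2*C) (h(C) = 4 - (C + 3*4)/(C + C) = 4 - (C + 12)/(2*C) = 4 - (12 + C)*1/(2*C) = 4 - (12 + C)/(2*C))
-h((0 - 1)*6) = -(7/2 - 6*1/(6*(0 - 1))) = -(7/2 - 6/((-1*6))) = -(7/2 - 6/(-6)) = -(7/2 - 6*(-1/6)) = -(7/2 + 1) = -1*9/2 = -9/2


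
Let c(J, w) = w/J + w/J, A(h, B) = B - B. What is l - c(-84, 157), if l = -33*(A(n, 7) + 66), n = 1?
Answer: -91319/42 ≈ -2174.3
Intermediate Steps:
A(h, B) = 0
l = -2178 (l = -33*(0 + 66) = -33*66 = -2178)
c(J, w) = 2*w/J
l - c(-84, 157) = -2178 - 2*157/(-84) = -2178 - 2*157*(-1)/84 = -2178 - 1*(-157/42) = -2178 + 157/42 = -91319/42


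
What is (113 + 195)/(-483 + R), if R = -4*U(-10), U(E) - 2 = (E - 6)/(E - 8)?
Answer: -2772/4451 ≈ -0.62278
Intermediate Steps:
U(E) = 2 + (-6 + E)/(-8 + E) (U(E) = 2 + (E - 6)/(E - 8) = 2 + (-6 + E)/(-8 + E))
R = -104/9 (R = -4*(-22 + 3*(-10))/(-8 - 10) = -4*(-22 - 30)/(-18) = -(-2)*(-52)/9 = -4*26/9 = -104/9 ≈ -11.556)
(113 + 195)/(-483 + R) = (113 + 195)/(-483 - 104/9) = 308/(-4451/9) = 308*(-9/4451) = -2772/4451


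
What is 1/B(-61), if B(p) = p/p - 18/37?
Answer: 37/19 ≈ 1.9474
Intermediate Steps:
B(p) = 19/37 (B(p) = 1 - 18*1/37 = 1 - 18/37 = 19/37)
1/B(-61) = 1/(19/37) = 37/19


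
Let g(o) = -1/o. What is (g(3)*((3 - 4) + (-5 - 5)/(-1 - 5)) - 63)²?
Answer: 323761/81 ≈ 3997.1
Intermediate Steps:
(g(3)*((3 - 4) + (-5 - 5)/(-1 - 5)) - 63)² = ((-1/3)*((3 - 4) + (-5 - 5)/(-1 - 5)) - 63)² = ((-1*⅓)*(-1 - 10/(-6)) - 63)² = (-(-1 - 10*(-⅙))/3 - 63)² = (-(-1 + 5/3)/3 - 63)² = (-⅓*⅔ - 63)² = (-2/9 - 63)² = (-569/9)² = 323761/81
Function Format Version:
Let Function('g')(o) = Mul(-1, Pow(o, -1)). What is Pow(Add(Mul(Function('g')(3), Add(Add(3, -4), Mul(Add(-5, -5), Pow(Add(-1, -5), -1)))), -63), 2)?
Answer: Rational(323761, 81) ≈ 3997.1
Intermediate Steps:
Pow(Add(Mul(Function('g')(3), Add(Add(3, -4), Mul(Add(-5, -5), Pow(Add(-1, -5), -1)))), -63), 2) = Pow(Add(Mul(Mul(-1, Pow(3, -1)), Add(Add(3, -4), Mul(Add(-5, -5), Pow(Add(-1, -5), -1)))), -63), 2) = Pow(Add(Mul(Mul(-1, Rational(1, 3)), Add(-1, Mul(-10, Pow(-6, -1)))), -63), 2) = Pow(Add(Mul(Rational(-1, 3), Add(-1, Mul(-10, Rational(-1, 6)))), -63), 2) = Pow(Add(Mul(Rational(-1, 3), Add(-1, Rational(5, 3))), -63), 2) = Pow(Add(Mul(Rational(-1, 3), Rational(2, 3)), -63), 2) = Pow(Add(Rational(-2, 9), -63), 2) = Pow(Rational(-569, 9), 2) = Rational(323761, 81)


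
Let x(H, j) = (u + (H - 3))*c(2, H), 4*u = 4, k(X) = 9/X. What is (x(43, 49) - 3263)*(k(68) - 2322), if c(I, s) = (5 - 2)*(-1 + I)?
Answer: 123941295/17 ≈ 7.2907e+6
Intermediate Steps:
u = 1 (u = (1/4)*4 = 1)
c(I, s) = -3 + 3*I (c(I, s) = 3*(-1 + I) = -3 + 3*I)
x(H, j) = -6 + 3*H (x(H, j) = (1 + (H - 3))*(-3 + 3*2) = (1 + (-3 + H))*(-3 + 6) = (-2 + H)*3 = -6 + 3*H)
(x(43, 49) - 3263)*(k(68) - 2322) = ((-6 + 3*43) - 3263)*(9/68 - 2322) = ((-6 + 129) - 3263)*(9*(1/68) - 2322) = (123 - 3263)*(9/68 - 2322) = -3140*(-157887/68) = 123941295/17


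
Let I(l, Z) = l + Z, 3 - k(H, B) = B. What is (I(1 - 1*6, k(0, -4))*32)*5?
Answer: 320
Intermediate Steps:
k(H, B) = 3 - B
I(l, Z) = Z + l
(I(1 - 1*6, k(0, -4))*32)*5 = (((3 - 1*(-4)) + (1 - 1*6))*32)*5 = (((3 + 4) + (1 - 6))*32)*5 = ((7 - 5)*32)*5 = (2*32)*5 = 64*5 = 320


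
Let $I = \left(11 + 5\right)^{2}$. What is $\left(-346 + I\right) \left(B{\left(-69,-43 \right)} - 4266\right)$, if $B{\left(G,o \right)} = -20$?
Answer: $385740$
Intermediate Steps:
$I = 256$ ($I = 16^{2} = 256$)
$\left(-346 + I\right) \left(B{\left(-69,-43 \right)} - 4266\right) = \left(-346 + 256\right) \left(-20 - 4266\right) = \left(-90\right) \left(-4286\right) = 385740$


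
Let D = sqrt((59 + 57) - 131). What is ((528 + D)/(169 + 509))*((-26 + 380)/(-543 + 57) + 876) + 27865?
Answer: 261287281/9153 + 70897*I*sqrt(15)/54918 ≈ 28547.0 + 4.9999*I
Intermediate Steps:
D = I*sqrt(15) (D = sqrt(116 - 131) = sqrt(-15) = I*sqrt(15) ≈ 3.873*I)
((528 + D)/(169 + 509))*((-26 + 380)/(-543 + 57) + 876) + 27865 = ((528 + I*sqrt(15))/(169 + 509))*((-26 + 380)/(-543 + 57) + 876) + 27865 = ((528 + I*sqrt(15))/678)*(354/(-486) + 876) + 27865 = ((528 + I*sqrt(15))*(1/678))*(354*(-1/486) + 876) + 27865 = (88/113 + I*sqrt(15)/678)*(-59/81 + 876) + 27865 = (88/113 + I*sqrt(15)/678)*(70897/81) + 27865 = (6238936/9153 + 70897*I*sqrt(15)/54918) + 27865 = 261287281/9153 + 70897*I*sqrt(15)/54918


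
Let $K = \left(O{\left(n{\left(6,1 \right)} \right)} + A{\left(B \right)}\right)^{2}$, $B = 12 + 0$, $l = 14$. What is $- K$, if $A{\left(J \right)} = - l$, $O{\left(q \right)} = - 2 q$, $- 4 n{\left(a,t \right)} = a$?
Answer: $-121$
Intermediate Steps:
$n{\left(a,t \right)} = - \frac{a}{4}$
$B = 12$
$A{\left(J \right)} = -14$ ($A{\left(J \right)} = \left(-1\right) 14 = -14$)
$K = 121$ ($K = \left(- 2 \left(\left(- \frac{1}{4}\right) 6\right) - 14\right)^{2} = \left(\left(-2\right) \left(- \frac{3}{2}\right) - 14\right)^{2} = \left(3 - 14\right)^{2} = \left(-11\right)^{2} = 121$)
$- K = \left(-1\right) 121 = -121$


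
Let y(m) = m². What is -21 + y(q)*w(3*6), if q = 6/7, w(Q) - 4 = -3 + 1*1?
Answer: -957/49 ≈ -19.531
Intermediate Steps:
w(Q) = 2 (w(Q) = 4 + (-3 + 1*1) = 4 + (-3 + 1) = 4 - 2 = 2)
q = 6/7 (q = 6*(⅐) = 6/7 ≈ 0.85714)
-21 + y(q)*w(3*6) = -21 + (6/7)²*2 = -21 + (36/49)*2 = -21 + 72/49 = -957/49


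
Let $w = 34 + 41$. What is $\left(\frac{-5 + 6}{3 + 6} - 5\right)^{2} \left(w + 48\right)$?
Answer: $\frac{79376}{27} \approx 2939.9$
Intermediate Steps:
$w = 75$
$\left(\frac{-5 + 6}{3 + 6} - 5\right)^{2} \left(w + 48\right) = \left(\frac{-5 + 6}{3 + 6} - 5\right)^{2} \left(75 + 48\right) = \left(1 \cdot \frac{1}{9} - 5\right)^{2} \cdot 123 = \left(\frac{1}{9} - 5\right)^{2} \cdot 123 = \left(- \frac{44}{9}\right)^{2} \cdot 123 = \frac{1936}{81} \cdot 123 = \frac{79376}{27}$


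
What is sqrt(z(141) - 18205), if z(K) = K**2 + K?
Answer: sqrt(1817) ≈ 42.626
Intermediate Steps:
z(K) = K + K**2
sqrt(z(141) - 18205) = sqrt(141*(1 + 141) - 18205) = sqrt(141*142 - 18205) = sqrt(20022 - 18205) = sqrt(1817)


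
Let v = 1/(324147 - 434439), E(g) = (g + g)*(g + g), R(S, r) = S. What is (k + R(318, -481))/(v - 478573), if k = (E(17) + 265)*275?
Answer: -43134429156/52782773317 ≈ -0.81721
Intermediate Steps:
E(g) = 4*g² (E(g) = (2*g)*(2*g) = 4*g²)
v = -1/110292 (v = 1/(-110292) = -1/110292 ≈ -9.0668e-6)
k = 390775 (k = (4*17² + 265)*275 = (4*289 + 265)*275 = (1156 + 265)*275 = 1421*275 = 390775)
(k + R(318, -481))/(v - 478573) = (390775 + 318)/(-1/110292 - 478573) = 391093/(-52782773317/110292) = 391093*(-110292/52782773317) = -43134429156/52782773317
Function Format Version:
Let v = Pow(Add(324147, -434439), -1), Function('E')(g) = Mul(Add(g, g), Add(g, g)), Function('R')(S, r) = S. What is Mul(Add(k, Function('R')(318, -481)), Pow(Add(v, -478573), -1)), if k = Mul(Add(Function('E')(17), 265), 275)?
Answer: Rational(-43134429156, 52782773317) ≈ -0.81721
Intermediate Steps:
Function('E')(g) = Mul(4, Pow(g, 2)) (Function('E')(g) = Mul(Mul(2, g), Mul(2, g)) = Mul(4, Pow(g, 2)))
v = Rational(-1, 110292) (v = Pow(-110292, -1) = Rational(-1, 110292) ≈ -9.0668e-6)
k = 390775 (k = Mul(Add(Mul(4, Pow(17, 2)), 265), 275) = Mul(Add(Mul(4, 289), 265), 275) = Mul(Add(1156, 265), 275) = Mul(1421, 275) = 390775)
Mul(Add(k, Function('R')(318, -481)), Pow(Add(v, -478573), -1)) = Mul(Add(390775, 318), Pow(Add(Rational(-1, 110292), -478573), -1)) = Mul(391093, Pow(Rational(-52782773317, 110292), -1)) = Mul(391093, Rational(-110292, 52782773317)) = Rational(-43134429156, 52782773317)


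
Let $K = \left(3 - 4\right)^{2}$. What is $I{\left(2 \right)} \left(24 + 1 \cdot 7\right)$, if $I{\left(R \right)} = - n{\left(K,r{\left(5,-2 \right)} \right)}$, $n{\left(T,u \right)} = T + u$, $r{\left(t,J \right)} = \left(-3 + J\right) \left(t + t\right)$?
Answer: $1519$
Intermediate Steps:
$K = 1$ ($K = \left(-1\right)^{2} = 1$)
$r{\left(t,J \right)} = 2 t \left(-3 + J\right)$ ($r{\left(t,J \right)} = \left(-3 + J\right) 2 t = 2 t \left(-3 + J\right)$)
$I{\left(R \right)} = 49$ ($I{\left(R \right)} = - (1 + 2 \cdot 5 \left(-3 - 2\right)) = - (1 + 2 \cdot 5 \left(-5\right)) = - (1 - 50) = \left(-1\right) \left(-49\right) = 49$)
$I{\left(2 \right)} \left(24 + 1 \cdot 7\right) = 49 \left(24 + 1 \cdot 7\right) = 49 \left(24 + 7\right) = 49 \cdot 31 = 1519$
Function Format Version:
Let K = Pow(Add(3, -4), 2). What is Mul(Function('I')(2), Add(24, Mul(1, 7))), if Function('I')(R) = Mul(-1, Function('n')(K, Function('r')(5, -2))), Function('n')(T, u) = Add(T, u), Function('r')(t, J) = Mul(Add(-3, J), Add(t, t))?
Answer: 1519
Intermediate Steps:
K = 1 (K = Pow(-1, 2) = 1)
Function('r')(t, J) = Mul(2, t, Add(-3, J)) (Function('r')(t, J) = Mul(Add(-3, J), Mul(2, t)) = Mul(2, t, Add(-3, J)))
Function('I')(R) = 49 (Function('I')(R) = Mul(-1, Add(1, Mul(2, 5, Add(-3, -2)))) = Mul(-1, Add(1, Mul(2, 5, -5))) = Mul(-1, Add(1, -50)) = Mul(-1, -49) = 49)
Mul(Function('I')(2), Add(24, Mul(1, 7))) = Mul(49, Add(24, Mul(1, 7))) = Mul(49, Add(24, 7)) = Mul(49, 31) = 1519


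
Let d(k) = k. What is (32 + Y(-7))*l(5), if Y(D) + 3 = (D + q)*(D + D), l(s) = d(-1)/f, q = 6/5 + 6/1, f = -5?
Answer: 131/25 ≈ 5.2400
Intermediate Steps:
q = 36/5 (q = 6*(⅕) + 6*1 = 6/5 + 6 = 36/5 ≈ 7.2000)
l(s) = ⅕ (l(s) = -1/(-5) = -1*(-⅕) = ⅕)
Y(D) = -3 + 2*D*(36/5 + D) (Y(D) = -3 + (D + 36/5)*(D + D) = -3 + (36/5 + D)*(2*D) = -3 + 2*D*(36/5 + D))
(32 + Y(-7))*l(5) = (32 + (-3 + 2*(-7)² + (72/5)*(-7)))*(⅕) = (32 + (-3 + 2*49 - 504/5))*(⅕) = (32 + (-3 + 98 - 504/5))*(⅕) = (32 - 29/5)*(⅕) = (131/5)*(⅕) = 131/25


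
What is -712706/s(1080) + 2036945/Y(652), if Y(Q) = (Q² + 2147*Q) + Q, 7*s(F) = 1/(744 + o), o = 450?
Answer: -2174945628222371/365120 ≈ -5.9568e+9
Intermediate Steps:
s(F) = 1/8358 (s(F) = 1/(7*(744 + 450)) = (⅐)/1194 = (⅐)*(1/1194) = 1/8358)
Y(Q) = Q² + 2148*Q
-712706/s(1080) + 2036945/Y(652) = -712706/1/8358 + 2036945/((652*(2148 + 652))) = -712706*8358 + 2036945/((652*2800)) = -5956796748 + 2036945/1825600 = -5956796748 + 2036945*(1/1825600) = -5956796748 + 407389/365120 = -2174945628222371/365120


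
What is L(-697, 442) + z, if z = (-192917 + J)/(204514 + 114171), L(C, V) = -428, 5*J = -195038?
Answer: -683145523/1593425 ≈ -428.73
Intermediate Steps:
J = -195038/5 (J = (⅕)*(-195038) = -195038/5 ≈ -39008.)
z = -1159623/1593425 (z = (-192917 - 195038/5)/(204514 + 114171) = -1159623/5/318685 = -1159623/5*1/318685 = -1159623/1593425 ≈ -0.72775)
L(-697, 442) + z = -428 - 1159623/1593425 = -683145523/1593425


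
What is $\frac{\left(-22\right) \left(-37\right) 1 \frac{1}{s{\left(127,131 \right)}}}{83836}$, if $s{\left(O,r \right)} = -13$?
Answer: $- \frac{407}{544934} \approx -0.00074688$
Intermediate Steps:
$\frac{\left(-22\right) \left(-37\right) 1 \frac{1}{s{\left(127,131 \right)}}}{83836} = \frac{\left(-22\right) \left(-37\right) 1 \frac{1}{-13}}{83836} = 814 \cdot 1 \left(- \frac{1}{13}\right) \frac{1}{83836} = 814 \left(- \frac{1}{13}\right) \frac{1}{83836} = \left(- \frac{814}{13}\right) \frac{1}{83836} = - \frac{407}{544934}$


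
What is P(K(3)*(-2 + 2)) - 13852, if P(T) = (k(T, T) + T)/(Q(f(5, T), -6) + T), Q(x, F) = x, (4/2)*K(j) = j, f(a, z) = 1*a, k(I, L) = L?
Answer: -13852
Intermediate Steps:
f(a, z) = a
K(j) = j/2
P(T) = 2*T/(5 + T) (P(T) = (T + T)/(5 + T) = (2*T)/(5 + T) = 2*T/(5 + T))
P(K(3)*(-2 + 2)) - 13852 = 2*(((1/2)*3)*(-2 + 2))/(5 + ((1/2)*3)*(-2 + 2)) - 13852 = 2*((3/2)*0)/(5 + (3/2)*0) - 13852 = 2*0/(5 + 0) - 13852 = 2*0/5 - 13852 = 2*0*(1/5) - 13852 = 0 - 13852 = -13852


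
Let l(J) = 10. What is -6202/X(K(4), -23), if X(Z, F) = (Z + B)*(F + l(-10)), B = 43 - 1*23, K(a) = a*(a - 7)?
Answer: 3101/52 ≈ 59.635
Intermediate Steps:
K(a) = a*(-7 + a)
B = 20 (B = 43 - 23 = 20)
X(Z, F) = (10 + F)*(20 + Z) (X(Z, F) = (Z + 20)*(F + 10) = (20 + Z)*(10 + F) = (10 + F)*(20 + Z))
-6202/X(K(4), -23) = -6202/(200 + 10*(4*(-7 + 4)) + 20*(-23) - 92*(-7 + 4)) = -6202/(200 + 10*(4*(-3)) - 460 - 92*(-3)) = -6202/(200 + 10*(-12) - 460 - 23*(-12)) = -6202/(200 - 120 - 460 + 276) = -6202/(-104) = -6202*(-1/104) = 3101/52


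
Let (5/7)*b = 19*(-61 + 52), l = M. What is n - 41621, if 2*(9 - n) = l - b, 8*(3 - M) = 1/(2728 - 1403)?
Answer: -884743839/21200 ≈ -41733.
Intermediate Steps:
M = 31799/10600 (M = 3 - 1/(8*(2728 - 1403)) = 3 - ⅛/1325 = 3 - ⅛*1/1325 = 3 - 1/10600 = 31799/10600 ≈ 2.9999)
l = 31799/10600 ≈ 2.9999
b = -1197/5 (b = 7*(19*(-61 + 52))/5 = 7*(19*(-9))/5 = (7/5)*(-171) = -1197/5 ≈ -239.40)
n = -2378639/21200 (n = 9 - (31799/10600 - 1*(-1197/5))/2 = 9 - (31799/10600 + 1197/5)/2 = 9 - ½*2569439/10600 = 9 - 2569439/21200 = -2378639/21200 ≈ -112.20)
n - 41621 = -2378639/21200 - 41621 = -884743839/21200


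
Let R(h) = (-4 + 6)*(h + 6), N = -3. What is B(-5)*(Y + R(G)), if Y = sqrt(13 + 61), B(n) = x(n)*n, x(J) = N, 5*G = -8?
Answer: 132 + 15*sqrt(74) ≈ 261.03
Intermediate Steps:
G = -8/5 (G = (1/5)*(-8) = -8/5 ≈ -1.6000)
x(J) = -3
B(n) = -3*n
R(h) = 12 + 2*h (R(h) = 2*(6 + h) = 12 + 2*h)
Y = sqrt(74) ≈ 8.6023
B(-5)*(Y + R(G)) = (-3*(-5))*(sqrt(74) + (12 + 2*(-8/5))) = 15*(sqrt(74) + (12 - 16/5)) = 15*(sqrt(74) + 44/5) = 15*(44/5 + sqrt(74)) = 132 + 15*sqrt(74)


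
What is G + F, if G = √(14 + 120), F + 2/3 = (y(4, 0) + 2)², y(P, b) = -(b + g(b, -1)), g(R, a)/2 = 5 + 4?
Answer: 766/3 + √134 ≈ 266.91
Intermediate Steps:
g(R, a) = 18 (g(R, a) = 2*(5 + 4) = 2*9 = 18)
y(P, b) = -18 - b (y(P, b) = -(b + 18) = -(18 + b) = -18 - b)
F = 766/3 (F = -⅔ + ((-18 - 1*0) + 2)² = -⅔ + ((-18 + 0) + 2)² = -⅔ + (-18 + 2)² = -⅔ + (-16)² = -⅔ + 256 = 766/3 ≈ 255.33)
G = √134 ≈ 11.576
G + F = √134 + 766/3 = 766/3 + √134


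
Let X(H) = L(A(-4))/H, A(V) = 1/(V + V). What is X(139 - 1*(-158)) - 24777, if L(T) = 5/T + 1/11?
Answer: -80946898/3267 ≈ -24777.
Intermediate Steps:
A(V) = 1/(2*V)
L(T) = 1/11 + 5/T (L(T) = 5/T + 1*(1/11) = 5/T + 1/11 = 1/11 + 5/T)
X(H) = -439/(11*H) (X(H) = ((55 + (½)/(-4))/(11*(((½)/(-4)))))/H = ((55 + (½)*(-¼))/(11*(((½)*(-¼)))))/H = ((55 - ⅛)/(11*(-⅛)))/H = ((1/11)*(-8)*(439/8))/H = -439/(11*H))
X(139 - 1*(-158)) - 24777 = -439/(11*(139 - 1*(-158))) - 24777 = -439/(11*(139 + 158)) - 24777 = -439/11/297 - 24777 = -439/11*1/297 - 24777 = -439/3267 - 24777 = -80946898/3267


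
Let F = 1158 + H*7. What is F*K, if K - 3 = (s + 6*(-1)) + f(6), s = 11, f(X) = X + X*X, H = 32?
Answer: 69100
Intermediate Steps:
f(X) = X + X**2
F = 1382 (F = 1158 + 32*7 = 1158 + 224 = 1382)
K = 50 (K = 3 + ((11 + 6*(-1)) + 6*(1 + 6)) = 3 + ((11 - 6) + 6*7) = 3 + (5 + 42) = 3 + 47 = 50)
F*K = 1382*50 = 69100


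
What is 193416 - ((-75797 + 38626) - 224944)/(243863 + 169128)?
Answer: 79879329371/412991 ≈ 1.9342e+5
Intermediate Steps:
193416 - ((-75797 + 38626) - 224944)/(243863 + 169128) = 193416 - (-37171 - 224944)/412991 = 193416 - (-262115)/412991 = 193416 - 1*(-262115/412991) = 193416 + 262115/412991 = 79879329371/412991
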